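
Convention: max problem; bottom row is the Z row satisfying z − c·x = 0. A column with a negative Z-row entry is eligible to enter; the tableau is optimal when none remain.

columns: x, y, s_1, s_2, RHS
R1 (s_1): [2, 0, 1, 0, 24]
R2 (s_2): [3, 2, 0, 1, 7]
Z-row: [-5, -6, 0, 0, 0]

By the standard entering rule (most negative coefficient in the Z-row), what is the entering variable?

y

Negative Z-row entries: x: -5, y: -6.
The most negative is -6 in column y, so y enters.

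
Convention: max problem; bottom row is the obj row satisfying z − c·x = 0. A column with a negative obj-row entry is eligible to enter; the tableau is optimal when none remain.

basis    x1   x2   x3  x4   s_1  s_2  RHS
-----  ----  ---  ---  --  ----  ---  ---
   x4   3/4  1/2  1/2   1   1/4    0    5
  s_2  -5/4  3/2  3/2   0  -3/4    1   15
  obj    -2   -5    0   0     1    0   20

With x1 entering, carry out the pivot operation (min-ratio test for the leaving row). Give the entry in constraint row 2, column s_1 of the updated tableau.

Ratio test on column x1 — row 1: 5/(3/4) = 20/3; row 2: entry -5/4 ≤ 0. Minimum is 20/3 at row 1 (x4 leaves); pivot element 3/4.
Divide row 1 by 3/4; eliminate column x1 from the other rows.
Row 2 update in column s_1: -3/4 − (-5/4)·(1/3) = -1/3.

-1/3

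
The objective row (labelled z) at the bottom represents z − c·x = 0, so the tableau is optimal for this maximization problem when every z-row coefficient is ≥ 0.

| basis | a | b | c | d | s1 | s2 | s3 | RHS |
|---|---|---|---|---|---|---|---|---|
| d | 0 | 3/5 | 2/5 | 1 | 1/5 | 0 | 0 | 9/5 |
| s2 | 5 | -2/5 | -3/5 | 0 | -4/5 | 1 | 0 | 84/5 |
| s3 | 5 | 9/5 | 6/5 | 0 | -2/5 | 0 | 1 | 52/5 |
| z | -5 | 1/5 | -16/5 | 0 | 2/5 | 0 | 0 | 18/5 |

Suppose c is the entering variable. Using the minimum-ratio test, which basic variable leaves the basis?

d

Column c entries and ratios — d: (9/5)/(2/5) = 9/2; s2: -3/5 ≤ 0, skip; s3: (52/5)/(6/5) = 26/3.
Smallest ratio is 9/2 in the row of d, so d leaves.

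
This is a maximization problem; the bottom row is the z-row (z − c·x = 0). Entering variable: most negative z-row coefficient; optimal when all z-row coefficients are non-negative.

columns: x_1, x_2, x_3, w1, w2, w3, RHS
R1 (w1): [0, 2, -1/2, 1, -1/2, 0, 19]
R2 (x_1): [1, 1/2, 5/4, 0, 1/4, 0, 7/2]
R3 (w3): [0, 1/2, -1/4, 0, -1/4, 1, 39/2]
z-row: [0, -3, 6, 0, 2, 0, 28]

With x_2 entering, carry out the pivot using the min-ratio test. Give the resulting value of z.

49

Ratio test on column x_2 — row 1: 19/2 = 19/2; row 2: (7/2)/(1/2) = 7; row 3: (39/2)/(1/2) = 39. Minimum is 7 at row 2 (x_1 leaves); pivot element 1/2.
Pivot on row 2; the z-row RHS becomes 28 − (-3)·7 = 49.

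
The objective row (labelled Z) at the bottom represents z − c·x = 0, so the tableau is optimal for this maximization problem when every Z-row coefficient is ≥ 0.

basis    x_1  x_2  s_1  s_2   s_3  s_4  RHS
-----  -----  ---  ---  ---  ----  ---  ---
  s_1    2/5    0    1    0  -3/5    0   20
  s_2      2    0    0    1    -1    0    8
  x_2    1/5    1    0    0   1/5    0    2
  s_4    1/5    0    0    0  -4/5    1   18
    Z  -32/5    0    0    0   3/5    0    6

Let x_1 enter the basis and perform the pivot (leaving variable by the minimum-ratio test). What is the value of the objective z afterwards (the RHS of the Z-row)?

158/5

Ratio test on column x_1 — row 1: 20/(2/5) = 50; row 2: 8/2 = 4; row 3: 2/(1/5) = 10; row 4: 18/(1/5) = 90. Minimum is 4 at row 2 (s_2 leaves); pivot element 2.
Pivot on row 2; the Z-row RHS becomes 6 − (-32/5)·4 = 158/5.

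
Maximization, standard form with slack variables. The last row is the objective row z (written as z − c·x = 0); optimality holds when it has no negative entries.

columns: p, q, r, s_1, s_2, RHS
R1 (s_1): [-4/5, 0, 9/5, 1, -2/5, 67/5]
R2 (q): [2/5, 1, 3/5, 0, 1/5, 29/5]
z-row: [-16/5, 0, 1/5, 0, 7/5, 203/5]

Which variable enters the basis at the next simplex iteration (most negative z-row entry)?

p

Negative z-row entries: p: -16/5.
The most negative is -16/5 in column p, so p enters.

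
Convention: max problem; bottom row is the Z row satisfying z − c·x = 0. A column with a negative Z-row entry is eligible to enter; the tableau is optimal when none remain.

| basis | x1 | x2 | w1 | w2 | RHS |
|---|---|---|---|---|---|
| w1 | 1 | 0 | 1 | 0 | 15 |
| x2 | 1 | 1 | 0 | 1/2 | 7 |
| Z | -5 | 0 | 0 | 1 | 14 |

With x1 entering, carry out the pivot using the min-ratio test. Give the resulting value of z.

49

Ratio test on column x1 — row 1: 15/1 = 15; row 2: 7/1 = 7. Minimum is 7 at row 2 (x2 leaves); pivot element 1.
Pivot on row 2; the Z-row RHS becomes 14 − (-5)·7 = 49.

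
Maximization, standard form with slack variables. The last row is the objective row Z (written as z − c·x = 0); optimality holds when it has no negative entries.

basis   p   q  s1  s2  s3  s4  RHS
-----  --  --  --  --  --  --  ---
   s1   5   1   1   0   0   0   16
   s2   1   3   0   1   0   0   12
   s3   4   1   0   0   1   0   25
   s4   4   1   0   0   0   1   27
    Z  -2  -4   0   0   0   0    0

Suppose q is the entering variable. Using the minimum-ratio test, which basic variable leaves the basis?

s2

Column q entries and ratios — s1: 16/1 = 16; s2: 12/3 = 4; s3: 25/1 = 25; s4: 27/1 = 27.
Smallest ratio is 4 in the row of s2, so s2 leaves.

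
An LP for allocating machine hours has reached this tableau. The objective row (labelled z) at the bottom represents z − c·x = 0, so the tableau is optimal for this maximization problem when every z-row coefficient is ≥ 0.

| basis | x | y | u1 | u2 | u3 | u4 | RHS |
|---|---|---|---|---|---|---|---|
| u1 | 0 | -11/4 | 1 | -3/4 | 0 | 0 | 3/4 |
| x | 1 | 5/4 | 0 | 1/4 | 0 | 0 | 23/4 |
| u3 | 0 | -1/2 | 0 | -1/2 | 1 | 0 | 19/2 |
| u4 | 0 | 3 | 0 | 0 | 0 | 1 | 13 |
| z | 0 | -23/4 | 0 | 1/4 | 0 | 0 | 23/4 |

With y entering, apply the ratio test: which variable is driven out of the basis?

Column y entries and ratios — u1: -11/4 ≤ 0, skip; x: (23/4)/(5/4) = 23/5; u3: -1/2 ≤ 0, skip; u4: 13/3 = 13/3.
Smallest ratio is 13/3 in the row of u4, so u4 leaves.

u4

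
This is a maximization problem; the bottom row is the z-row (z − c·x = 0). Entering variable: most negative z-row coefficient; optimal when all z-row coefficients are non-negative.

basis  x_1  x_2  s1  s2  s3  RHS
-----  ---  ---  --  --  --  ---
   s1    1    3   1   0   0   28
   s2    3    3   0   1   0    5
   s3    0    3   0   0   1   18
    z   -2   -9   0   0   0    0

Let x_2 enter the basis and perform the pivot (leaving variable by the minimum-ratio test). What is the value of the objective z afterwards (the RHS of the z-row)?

Ratio test on column x_2 — row 1: 28/3 = 28/3; row 2: 5/3 = 5/3; row 3: 18/3 = 6. Minimum is 5/3 at row 2 (s2 leaves); pivot element 3.
Pivot on row 2; the z-row RHS becomes 0 − (-9)·(5/3) = 15.

15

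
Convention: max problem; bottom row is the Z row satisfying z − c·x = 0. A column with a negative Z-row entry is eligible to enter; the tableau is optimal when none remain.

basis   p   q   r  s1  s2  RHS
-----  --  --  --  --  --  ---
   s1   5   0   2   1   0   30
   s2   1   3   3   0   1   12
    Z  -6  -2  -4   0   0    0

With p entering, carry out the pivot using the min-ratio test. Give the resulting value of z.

Ratio test on column p — row 1: 30/5 = 6; row 2: 12/1 = 12. Minimum is 6 at row 1 (s1 leaves); pivot element 5.
Pivot on row 1; the Z-row RHS becomes 0 − (-6)·6 = 36.

36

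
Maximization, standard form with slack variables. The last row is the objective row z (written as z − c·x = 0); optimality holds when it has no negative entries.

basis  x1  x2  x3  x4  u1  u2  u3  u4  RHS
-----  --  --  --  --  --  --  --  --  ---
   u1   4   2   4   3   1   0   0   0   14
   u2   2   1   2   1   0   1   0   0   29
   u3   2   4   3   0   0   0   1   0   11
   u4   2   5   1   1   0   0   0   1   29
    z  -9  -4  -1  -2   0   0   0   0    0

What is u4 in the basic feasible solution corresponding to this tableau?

29

u4 is basic (row 4); its value is the RHS of that row, 29.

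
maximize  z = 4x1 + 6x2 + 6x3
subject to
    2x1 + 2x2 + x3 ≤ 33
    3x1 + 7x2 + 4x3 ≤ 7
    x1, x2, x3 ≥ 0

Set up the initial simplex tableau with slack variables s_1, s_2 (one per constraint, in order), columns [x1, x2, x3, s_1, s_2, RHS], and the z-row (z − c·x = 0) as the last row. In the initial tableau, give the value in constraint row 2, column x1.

3

Constraint 2 has coefficient 3 on x1.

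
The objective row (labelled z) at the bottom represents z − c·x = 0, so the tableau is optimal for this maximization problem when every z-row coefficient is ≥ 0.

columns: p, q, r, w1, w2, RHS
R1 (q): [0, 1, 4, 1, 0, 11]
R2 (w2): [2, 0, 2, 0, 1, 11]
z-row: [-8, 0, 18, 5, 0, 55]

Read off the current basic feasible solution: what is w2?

11

w2 is basic (row 2); its value is the RHS of that row, 11.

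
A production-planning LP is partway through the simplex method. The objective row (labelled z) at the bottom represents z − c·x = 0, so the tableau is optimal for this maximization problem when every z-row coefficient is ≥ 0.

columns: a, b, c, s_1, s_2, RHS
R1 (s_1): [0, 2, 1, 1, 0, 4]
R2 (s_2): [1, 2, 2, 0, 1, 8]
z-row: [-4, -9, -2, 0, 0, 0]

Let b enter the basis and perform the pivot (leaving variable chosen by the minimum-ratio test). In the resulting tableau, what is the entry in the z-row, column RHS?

18

Ratio test on column b — row 1: 4/2 = 2; row 2: 8/2 = 4. Minimum is 2 at row 1 (s_1 leaves); pivot element 2.
Divide row 1 by 2; eliminate column b from the other rows.
z-row update in column RHS: 0 − (-9)·2 = 18.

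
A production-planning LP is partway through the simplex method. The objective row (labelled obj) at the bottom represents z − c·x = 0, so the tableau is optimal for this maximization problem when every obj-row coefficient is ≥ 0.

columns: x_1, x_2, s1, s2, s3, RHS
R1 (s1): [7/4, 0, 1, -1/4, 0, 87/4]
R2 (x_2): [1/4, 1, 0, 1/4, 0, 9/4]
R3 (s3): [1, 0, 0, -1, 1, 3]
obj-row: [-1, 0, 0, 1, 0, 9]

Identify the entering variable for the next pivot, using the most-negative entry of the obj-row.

Negative obj-row entries: x_1: -1.
The most negative is -1 in column x_1, so x_1 enters.

x_1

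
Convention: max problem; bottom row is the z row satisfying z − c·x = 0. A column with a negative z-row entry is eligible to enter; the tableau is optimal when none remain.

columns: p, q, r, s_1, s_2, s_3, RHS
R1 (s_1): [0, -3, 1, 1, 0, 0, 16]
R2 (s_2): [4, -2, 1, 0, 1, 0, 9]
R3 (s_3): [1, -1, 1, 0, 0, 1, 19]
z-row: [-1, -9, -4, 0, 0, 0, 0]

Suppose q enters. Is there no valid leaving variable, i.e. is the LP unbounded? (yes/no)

yes

Every constraint-row entry in column q is ≤ 0, so increasing q is unbounded.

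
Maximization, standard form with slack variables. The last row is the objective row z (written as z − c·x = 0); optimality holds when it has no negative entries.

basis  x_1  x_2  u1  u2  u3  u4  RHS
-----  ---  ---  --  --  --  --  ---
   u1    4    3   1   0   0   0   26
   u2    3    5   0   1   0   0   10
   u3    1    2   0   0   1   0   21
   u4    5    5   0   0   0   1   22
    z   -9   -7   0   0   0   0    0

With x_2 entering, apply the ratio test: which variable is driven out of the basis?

u2

Column x_2 entries and ratios — u1: 26/3 = 26/3; u2: 10/5 = 2; u3: 21/2 = 21/2; u4: 22/5 = 22/5.
Smallest ratio is 2 in the row of u2, so u2 leaves.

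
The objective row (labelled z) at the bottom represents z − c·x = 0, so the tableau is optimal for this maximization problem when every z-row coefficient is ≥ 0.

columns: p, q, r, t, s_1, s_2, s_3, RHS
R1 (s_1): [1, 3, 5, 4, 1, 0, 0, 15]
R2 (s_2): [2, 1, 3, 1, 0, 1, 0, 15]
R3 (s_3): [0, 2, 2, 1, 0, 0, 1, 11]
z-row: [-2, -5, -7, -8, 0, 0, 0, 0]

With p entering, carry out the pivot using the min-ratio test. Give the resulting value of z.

15

Ratio test on column p — row 1: 15/1 = 15; row 2: 15/2 = 15/2; row 3: entry 0 ≤ 0. Minimum is 15/2 at row 2 (s_2 leaves); pivot element 2.
Pivot on row 2; the z-row RHS becomes 0 − (-2)·(15/2) = 15.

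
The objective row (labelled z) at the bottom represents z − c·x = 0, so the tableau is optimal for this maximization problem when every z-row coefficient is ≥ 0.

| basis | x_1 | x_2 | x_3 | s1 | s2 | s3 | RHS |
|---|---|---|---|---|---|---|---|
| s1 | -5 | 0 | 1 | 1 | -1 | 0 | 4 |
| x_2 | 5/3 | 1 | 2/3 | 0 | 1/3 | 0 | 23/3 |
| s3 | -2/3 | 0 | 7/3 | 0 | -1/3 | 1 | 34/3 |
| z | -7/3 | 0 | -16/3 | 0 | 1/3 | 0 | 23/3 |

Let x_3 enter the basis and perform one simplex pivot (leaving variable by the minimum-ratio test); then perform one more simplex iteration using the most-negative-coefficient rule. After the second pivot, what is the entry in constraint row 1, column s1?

-2/33

Ratio test on column x_3 — row 1: 4/1 = 4; row 2: (23/3)/(2/3) = 23/2; row 3: (34/3)/(7/3) = 34/7. Minimum is 4 at row 1 (s1 leaves); pivot element 1.
Divide row 1 by 1; eliminate column x_3 from the other rows.
Second iteration: most negative z-row entry is -29 in column x_1, so x_1 enters.
Ratio test on column x_1 — row 1: entry -5 ≤ 0; row 2: 5/5 = 1; row 3: 2/11 = 2/11. Minimum is 2/11 at row 3 (s3 leaves); pivot element 11.
Divide row 3 by 11; eliminate column x_1 from the other rows.
After both pivots, the entry at constraint row 1, column s1 is -2/33.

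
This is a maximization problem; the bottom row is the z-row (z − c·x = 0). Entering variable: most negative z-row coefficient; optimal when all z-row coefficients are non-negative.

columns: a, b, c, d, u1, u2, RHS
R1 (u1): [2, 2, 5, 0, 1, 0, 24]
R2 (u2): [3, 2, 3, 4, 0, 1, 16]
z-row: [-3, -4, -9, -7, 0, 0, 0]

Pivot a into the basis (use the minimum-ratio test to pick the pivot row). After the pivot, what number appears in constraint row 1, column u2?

-2/3

Ratio test on column a — row 1: 24/2 = 12; row 2: 16/3 = 16/3. Minimum is 16/3 at row 2 (u2 leaves); pivot element 3.
Divide row 2 by 3; eliminate column a from the other rows.
Row 1 update in column u2: 0 − 2·(1/3) = -2/3.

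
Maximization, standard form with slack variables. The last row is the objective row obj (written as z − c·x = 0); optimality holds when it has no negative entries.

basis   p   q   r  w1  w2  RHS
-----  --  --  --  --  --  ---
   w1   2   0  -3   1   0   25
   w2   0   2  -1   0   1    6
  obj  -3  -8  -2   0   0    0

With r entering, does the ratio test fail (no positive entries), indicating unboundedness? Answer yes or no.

Every constraint-row entry in column r is ≤ 0, so increasing r is unbounded.

yes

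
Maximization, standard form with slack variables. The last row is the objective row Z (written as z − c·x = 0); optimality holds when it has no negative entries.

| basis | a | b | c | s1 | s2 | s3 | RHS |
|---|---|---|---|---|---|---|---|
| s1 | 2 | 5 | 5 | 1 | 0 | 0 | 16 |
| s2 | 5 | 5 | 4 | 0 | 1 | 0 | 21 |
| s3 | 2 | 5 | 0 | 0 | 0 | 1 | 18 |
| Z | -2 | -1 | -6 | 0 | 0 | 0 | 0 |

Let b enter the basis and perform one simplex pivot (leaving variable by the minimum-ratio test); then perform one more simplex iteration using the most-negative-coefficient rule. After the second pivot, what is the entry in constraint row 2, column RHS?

Ratio test on column b — row 1: 16/5 = 16/5; row 2: 21/5 = 21/5; row 3: 18/5 = 18/5. Minimum is 16/5 at row 1 (s1 leaves); pivot element 5.
Divide row 1 by 5; eliminate column b from the other rows.
Second iteration: most negative Z-row entry is -5 in column c, so c enters.
Ratio test on column c — row 1: (16/5)/1 = 16/5; row 2: entry -1 ≤ 0; row 3: entry -5 ≤ 0. Minimum is 16/5 at row 1 (b leaves); pivot element 1.
Divide row 1 by 1; eliminate column c from the other rows.
After both pivots, the entry at constraint row 2, column RHS is 41/5.

41/5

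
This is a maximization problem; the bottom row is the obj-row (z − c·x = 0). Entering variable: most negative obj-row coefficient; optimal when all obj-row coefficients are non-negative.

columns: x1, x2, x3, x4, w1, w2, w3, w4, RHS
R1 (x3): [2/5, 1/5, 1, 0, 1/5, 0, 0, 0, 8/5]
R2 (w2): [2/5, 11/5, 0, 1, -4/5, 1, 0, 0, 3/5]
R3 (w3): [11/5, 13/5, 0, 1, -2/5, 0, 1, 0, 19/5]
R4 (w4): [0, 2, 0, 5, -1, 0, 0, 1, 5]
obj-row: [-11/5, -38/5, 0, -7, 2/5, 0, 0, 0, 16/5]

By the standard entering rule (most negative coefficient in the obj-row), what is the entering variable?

x2

Negative obj-row entries: x1: -11/5, x2: -38/5, x4: -7.
The most negative is -38/5 in column x2, so x2 enters.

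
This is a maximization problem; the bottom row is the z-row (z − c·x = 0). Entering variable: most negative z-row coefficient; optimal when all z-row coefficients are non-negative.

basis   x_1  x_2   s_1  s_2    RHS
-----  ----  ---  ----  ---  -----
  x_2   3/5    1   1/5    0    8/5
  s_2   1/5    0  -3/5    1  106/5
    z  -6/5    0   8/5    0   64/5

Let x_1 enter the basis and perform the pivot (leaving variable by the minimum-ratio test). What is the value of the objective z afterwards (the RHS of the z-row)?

Ratio test on column x_1 — row 1: (8/5)/(3/5) = 8/3; row 2: (106/5)/(1/5) = 106. Minimum is 8/3 at row 1 (x_2 leaves); pivot element 3/5.
Pivot on row 1; the z-row RHS becomes 64/5 − (-6/5)·(8/3) = 16.

16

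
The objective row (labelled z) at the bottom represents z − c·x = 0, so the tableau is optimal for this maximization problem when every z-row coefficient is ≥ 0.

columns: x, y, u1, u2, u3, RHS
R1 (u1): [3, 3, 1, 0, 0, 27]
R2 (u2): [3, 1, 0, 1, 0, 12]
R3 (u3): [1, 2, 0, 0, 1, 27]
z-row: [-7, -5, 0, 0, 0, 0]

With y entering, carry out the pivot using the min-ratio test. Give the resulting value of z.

45

Ratio test on column y — row 1: 27/3 = 9; row 2: 12/1 = 12; row 3: 27/2 = 27/2. Minimum is 9 at row 1 (u1 leaves); pivot element 3.
Pivot on row 1; the z-row RHS becomes 0 − (-5)·9 = 45.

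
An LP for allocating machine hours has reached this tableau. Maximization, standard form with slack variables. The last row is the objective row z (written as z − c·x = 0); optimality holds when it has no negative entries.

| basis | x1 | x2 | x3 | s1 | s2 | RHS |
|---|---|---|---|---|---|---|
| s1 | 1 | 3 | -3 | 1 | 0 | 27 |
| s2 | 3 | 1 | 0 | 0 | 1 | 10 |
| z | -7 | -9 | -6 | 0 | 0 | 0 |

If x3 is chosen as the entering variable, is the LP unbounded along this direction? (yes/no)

Every constraint-row entry in column x3 is ≤ 0, so increasing x3 is unbounded.

yes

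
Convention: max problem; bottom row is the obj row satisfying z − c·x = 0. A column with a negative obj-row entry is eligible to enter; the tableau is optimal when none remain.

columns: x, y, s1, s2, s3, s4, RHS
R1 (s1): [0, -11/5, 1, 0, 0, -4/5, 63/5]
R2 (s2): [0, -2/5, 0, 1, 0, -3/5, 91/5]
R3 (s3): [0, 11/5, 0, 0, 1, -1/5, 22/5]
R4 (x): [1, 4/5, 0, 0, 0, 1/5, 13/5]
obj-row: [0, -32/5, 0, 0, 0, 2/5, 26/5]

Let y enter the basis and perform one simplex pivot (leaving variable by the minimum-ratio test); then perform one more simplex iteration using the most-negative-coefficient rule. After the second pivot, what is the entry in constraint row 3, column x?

Ratio test on column y — row 1: entry -11/5 ≤ 0; row 2: entry -2/5 ≤ 0; row 3: (22/5)/(11/5) = 2; row 4: (13/5)/(4/5) = 13/4. Minimum is 2 at row 3 (s3 leaves); pivot element 11/5.
Divide row 3 by 11/5; eliminate column y from the other rows.
Second iteration: most negative obj-row entry is -2/11 in column s4, so s4 enters.
Ratio test on column s4 — row 1: entry -1 ≤ 0; row 2: entry -7/11 ≤ 0; row 3: entry -1/11 ≤ 0; row 4: 1/(3/11) = 11/3. Minimum is 11/3 at row 4 (x leaves); pivot element 3/11.
Divide row 4 by 3/11; eliminate column s4 from the other rows.
After both pivots, the entry at constraint row 3, column x is 1/3.

1/3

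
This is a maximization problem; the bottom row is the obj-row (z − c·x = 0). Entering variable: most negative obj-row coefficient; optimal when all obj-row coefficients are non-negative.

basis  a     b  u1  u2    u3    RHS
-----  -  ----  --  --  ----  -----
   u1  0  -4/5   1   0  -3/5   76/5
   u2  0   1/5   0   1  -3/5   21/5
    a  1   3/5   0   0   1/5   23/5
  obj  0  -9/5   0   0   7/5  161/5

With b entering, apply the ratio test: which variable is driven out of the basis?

a

Column b entries and ratios — u1: -4/5 ≤ 0, skip; u2: (21/5)/(1/5) = 21; a: (23/5)/(3/5) = 23/3.
Smallest ratio is 23/3 in the row of a, so a leaves.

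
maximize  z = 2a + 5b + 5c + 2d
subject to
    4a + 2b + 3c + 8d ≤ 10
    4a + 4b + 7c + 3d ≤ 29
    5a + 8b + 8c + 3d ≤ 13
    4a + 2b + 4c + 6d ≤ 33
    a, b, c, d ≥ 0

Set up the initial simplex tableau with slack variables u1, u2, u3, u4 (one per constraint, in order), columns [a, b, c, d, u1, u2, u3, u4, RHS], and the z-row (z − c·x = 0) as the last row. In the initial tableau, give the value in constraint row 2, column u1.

0

Slack u1 belongs to constraint 1; its column is the unit vector e_1, so the entry in row 2 is 0.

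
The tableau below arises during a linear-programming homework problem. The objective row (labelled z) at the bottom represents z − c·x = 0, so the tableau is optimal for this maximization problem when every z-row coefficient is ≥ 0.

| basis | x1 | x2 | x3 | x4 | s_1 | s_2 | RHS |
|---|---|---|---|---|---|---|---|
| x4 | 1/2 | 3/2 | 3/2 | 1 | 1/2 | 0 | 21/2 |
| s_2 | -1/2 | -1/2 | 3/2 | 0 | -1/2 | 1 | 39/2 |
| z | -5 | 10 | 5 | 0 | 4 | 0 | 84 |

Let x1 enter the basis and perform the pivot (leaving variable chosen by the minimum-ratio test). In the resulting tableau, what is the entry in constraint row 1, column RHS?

21

Ratio test on column x1 — row 1: (21/2)/(1/2) = 21; row 2: entry -1/2 ≤ 0. Minimum is 21 at row 1 (x4 leaves); pivot element 1/2.
Divide row 1 by 1/2; eliminate column x1 from the other rows.
In the new row 1, the RHS entry is the old entry divided by the pivot: (21/2)/(1/2) = 21.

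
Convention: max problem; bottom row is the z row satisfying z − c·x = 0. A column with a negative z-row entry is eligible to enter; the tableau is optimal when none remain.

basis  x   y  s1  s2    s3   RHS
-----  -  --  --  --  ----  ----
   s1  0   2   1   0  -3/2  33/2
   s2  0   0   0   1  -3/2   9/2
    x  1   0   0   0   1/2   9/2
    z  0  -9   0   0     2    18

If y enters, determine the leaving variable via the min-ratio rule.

s1

Column y entries and ratios — s1: (33/2)/2 = 33/4; s2: 0 ≤ 0, skip; x: 0 ≤ 0, skip.
Smallest ratio is 33/4 in the row of s1, so s1 leaves.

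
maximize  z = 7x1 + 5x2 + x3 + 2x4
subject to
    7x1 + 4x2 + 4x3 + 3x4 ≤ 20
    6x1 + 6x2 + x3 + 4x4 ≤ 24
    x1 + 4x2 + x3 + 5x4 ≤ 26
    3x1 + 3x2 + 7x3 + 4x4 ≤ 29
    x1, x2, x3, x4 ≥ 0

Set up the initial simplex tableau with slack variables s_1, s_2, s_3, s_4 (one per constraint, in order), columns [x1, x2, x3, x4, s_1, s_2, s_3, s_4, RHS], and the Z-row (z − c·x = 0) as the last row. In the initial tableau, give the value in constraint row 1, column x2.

Constraint 1 has coefficient 4 on x2.

4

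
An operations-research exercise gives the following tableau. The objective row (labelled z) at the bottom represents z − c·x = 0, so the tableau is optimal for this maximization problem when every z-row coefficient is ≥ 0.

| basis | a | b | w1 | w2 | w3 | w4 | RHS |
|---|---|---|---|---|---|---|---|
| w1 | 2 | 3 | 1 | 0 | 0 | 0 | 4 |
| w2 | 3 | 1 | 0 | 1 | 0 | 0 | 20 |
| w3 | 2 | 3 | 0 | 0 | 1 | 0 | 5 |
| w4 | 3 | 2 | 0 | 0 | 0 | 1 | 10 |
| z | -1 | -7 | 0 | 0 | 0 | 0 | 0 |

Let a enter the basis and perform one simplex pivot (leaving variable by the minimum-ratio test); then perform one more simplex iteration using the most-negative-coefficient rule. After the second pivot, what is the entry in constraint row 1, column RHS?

Ratio test on column a — row 1: 4/2 = 2; row 2: 20/3 = 20/3; row 3: 5/2 = 5/2; row 4: 10/3 = 10/3. Minimum is 2 at row 1 (w1 leaves); pivot element 2.
Divide row 1 by 2; eliminate column a from the other rows.
Second iteration: most negative z-row entry is -11/2 in column b, so b enters.
Ratio test on column b — row 1: 2/(3/2) = 4/3; row 2: entry -7/2 ≤ 0; row 3: entry 0 ≤ 0; row 4: entry -5/2 ≤ 0. Minimum is 4/3 at row 1 (a leaves); pivot element 3/2.
Divide row 1 by 3/2; eliminate column b from the other rows.
After both pivots, the entry at constraint row 1, column RHS is 4/3.

4/3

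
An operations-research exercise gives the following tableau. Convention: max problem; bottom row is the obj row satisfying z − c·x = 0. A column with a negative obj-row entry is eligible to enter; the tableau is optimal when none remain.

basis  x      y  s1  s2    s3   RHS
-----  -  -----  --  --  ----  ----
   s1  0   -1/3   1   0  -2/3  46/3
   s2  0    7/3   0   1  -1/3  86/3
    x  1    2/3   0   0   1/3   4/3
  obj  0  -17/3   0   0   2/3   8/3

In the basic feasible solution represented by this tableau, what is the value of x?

x is basic (row 3); its value is the RHS of that row, 4/3.

4/3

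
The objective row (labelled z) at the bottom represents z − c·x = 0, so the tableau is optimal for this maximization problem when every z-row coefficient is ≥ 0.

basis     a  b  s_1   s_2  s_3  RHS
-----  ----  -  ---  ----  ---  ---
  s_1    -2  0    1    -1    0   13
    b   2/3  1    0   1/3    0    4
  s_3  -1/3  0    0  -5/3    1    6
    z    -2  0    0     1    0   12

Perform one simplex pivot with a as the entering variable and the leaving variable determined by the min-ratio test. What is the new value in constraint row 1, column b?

3

Ratio test on column a — row 1: entry -2 ≤ 0; row 2: 4/(2/3) = 6; row 3: entry -1/3 ≤ 0. Minimum is 6 at row 2 (b leaves); pivot element 2/3.
Divide row 2 by 2/3; eliminate column a from the other rows.
Row 1 update in column b: 0 − (-2)·(3/2) = 3.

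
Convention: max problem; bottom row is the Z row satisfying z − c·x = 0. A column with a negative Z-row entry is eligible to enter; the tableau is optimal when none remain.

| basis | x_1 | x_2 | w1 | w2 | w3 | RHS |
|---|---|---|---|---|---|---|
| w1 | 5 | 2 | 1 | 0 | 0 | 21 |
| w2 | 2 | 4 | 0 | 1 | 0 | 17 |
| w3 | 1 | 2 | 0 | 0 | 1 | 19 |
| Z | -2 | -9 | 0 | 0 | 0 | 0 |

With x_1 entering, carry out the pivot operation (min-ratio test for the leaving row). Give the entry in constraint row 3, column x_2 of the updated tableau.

Ratio test on column x_1 — row 1: 21/5 = 21/5; row 2: 17/2 = 17/2; row 3: 19/1 = 19. Minimum is 21/5 at row 1 (w1 leaves); pivot element 5.
Divide row 1 by 5; eliminate column x_1 from the other rows.
Row 3 update in column x_2: 2 − 1·(2/5) = 8/5.

8/5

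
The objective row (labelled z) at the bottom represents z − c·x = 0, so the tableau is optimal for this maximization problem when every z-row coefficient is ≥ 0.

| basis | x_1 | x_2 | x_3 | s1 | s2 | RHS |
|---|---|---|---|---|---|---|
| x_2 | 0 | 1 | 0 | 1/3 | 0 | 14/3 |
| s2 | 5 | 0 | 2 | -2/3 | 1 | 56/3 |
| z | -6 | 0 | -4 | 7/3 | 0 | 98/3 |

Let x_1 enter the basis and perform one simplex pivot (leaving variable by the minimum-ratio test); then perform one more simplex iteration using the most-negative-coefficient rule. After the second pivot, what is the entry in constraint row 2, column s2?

Ratio test on column x_1 — row 1: entry 0 ≤ 0; row 2: (56/3)/5 = 56/15. Minimum is 56/15 at row 2 (s2 leaves); pivot element 5.
Divide row 2 by 5; eliminate column x_1 from the other rows.
Second iteration: most negative z-row entry is -8/5 in column x_3, so x_3 enters.
Ratio test on column x_3 — row 1: entry 0 ≤ 0; row 2: (56/15)/(2/5) = 28/3. Minimum is 28/3 at row 2 (x_1 leaves); pivot element 2/5.
Divide row 2 by 2/5; eliminate column x_3 from the other rows.
After both pivots, the entry at constraint row 2, column s2 is 1/2.

1/2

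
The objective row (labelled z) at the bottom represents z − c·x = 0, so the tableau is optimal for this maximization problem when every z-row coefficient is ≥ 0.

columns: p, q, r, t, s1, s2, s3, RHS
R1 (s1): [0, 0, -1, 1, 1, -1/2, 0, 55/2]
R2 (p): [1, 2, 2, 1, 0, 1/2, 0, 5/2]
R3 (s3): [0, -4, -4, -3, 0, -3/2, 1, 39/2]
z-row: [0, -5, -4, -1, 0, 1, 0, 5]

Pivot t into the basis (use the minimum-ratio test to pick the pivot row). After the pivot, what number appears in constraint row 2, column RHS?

Ratio test on column t — row 1: (55/2)/1 = 55/2; row 2: (5/2)/1 = 5/2; row 3: entry -3 ≤ 0. Minimum is 5/2 at row 2 (p leaves); pivot element 1.
Divide row 2 by 1; eliminate column t from the other rows.
In the new row 2, the RHS entry is the old entry divided by the pivot: (5/2)/1 = 5/2.

5/2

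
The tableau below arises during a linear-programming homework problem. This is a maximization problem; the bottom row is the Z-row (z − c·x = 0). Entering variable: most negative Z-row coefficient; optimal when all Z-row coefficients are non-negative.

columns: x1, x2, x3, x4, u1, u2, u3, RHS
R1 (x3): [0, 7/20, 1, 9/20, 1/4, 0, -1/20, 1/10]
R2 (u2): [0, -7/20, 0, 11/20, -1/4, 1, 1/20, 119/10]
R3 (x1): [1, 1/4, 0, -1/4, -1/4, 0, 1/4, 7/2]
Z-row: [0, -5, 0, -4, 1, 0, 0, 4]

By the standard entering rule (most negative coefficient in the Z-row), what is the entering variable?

x2

Negative Z-row entries: x2: -5, x4: -4.
The most negative is -5 in column x2, so x2 enters.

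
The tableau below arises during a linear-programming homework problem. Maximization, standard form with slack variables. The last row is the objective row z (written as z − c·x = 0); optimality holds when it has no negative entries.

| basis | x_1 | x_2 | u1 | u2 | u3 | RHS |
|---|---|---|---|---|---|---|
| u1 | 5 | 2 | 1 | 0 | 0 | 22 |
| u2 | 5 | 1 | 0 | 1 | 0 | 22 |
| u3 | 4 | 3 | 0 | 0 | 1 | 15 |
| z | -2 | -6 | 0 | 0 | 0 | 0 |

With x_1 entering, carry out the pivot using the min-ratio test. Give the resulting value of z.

Ratio test on column x_1 — row 1: 22/5 = 22/5; row 2: 22/5 = 22/5; row 3: 15/4 = 15/4. Minimum is 15/4 at row 3 (u3 leaves); pivot element 4.
Pivot on row 3; the z-row RHS becomes 0 − (-2)·(15/4) = 15/2.

15/2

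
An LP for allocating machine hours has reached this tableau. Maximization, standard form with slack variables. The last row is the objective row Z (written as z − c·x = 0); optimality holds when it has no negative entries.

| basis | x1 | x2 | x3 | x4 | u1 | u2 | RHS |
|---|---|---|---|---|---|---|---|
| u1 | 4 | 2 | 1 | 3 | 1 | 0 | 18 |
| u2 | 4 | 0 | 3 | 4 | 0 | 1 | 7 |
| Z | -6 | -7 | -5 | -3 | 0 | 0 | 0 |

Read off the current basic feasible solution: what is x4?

x4 is not in the basis, so in the current basic feasible solution x4 = 0.

0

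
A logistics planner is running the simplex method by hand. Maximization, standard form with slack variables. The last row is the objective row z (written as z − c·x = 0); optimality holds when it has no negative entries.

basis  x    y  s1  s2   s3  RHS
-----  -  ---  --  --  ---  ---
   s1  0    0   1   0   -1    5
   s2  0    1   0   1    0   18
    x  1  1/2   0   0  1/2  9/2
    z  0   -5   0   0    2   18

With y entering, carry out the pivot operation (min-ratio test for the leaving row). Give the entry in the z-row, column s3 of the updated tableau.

7

Ratio test on column y — row 1: entry 0 ≤ 0; row 2: 18/1 = 18; row 3: (9/2)/(1/2) = 9. Minimum is 9 at row 3 (x leaves); pivot element 1/2.
Divide row 3 by 1/2; eliminate column y from the other rows.
z-row update in column s3: 2 − (-5)·1 = 7.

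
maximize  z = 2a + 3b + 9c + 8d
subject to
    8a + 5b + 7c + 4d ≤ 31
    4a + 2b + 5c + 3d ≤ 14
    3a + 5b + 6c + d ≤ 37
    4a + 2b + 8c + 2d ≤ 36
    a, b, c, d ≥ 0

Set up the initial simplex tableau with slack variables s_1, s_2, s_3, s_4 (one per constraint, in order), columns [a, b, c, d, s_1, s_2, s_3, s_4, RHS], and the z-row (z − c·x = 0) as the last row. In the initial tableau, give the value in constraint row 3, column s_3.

1

Slack s_3 belongs to constraint 3; its column is the unit vector e_3, so the entry in row 3 is 1.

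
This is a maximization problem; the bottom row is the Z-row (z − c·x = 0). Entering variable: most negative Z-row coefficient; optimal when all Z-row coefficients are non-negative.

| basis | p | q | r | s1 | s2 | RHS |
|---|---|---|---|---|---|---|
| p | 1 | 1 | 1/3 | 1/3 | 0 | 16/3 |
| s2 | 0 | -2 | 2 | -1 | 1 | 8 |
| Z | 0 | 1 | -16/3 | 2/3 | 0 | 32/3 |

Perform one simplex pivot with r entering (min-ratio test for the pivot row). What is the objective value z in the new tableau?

Ratio test on column r — row 1: (16/3)/(1/3) = 16; row 2: 8/2 = 4. Minimum is 4 at row 2 (s2 leaves); pivot element 2.
Pivot on row 2; the Z-row RHS becomes 32/3 − (-16/3)·4 = 32.

32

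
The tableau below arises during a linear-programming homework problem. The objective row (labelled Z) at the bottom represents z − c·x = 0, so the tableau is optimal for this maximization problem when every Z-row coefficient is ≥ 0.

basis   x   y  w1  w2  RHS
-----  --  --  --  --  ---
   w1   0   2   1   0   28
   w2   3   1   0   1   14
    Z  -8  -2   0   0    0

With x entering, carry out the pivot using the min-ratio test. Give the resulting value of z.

Ratio test on column x — row 1: entry 0 ≤ 0; row 2: 14/3 = 14/3. Minimum is 14/3 at row 2 (w2 leaves); pivot element 3.
Pivot on row 2; the Z-row RHS becomes 0 − (-8)·(14/3) = 112/3.

112/3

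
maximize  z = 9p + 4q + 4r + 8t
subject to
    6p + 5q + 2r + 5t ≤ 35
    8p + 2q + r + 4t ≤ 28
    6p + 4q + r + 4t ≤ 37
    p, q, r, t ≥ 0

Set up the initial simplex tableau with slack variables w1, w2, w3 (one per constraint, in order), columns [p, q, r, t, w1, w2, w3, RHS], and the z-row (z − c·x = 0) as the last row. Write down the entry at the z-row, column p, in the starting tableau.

-9

The z-row carries the negated objective coefficients: the p entry is -9.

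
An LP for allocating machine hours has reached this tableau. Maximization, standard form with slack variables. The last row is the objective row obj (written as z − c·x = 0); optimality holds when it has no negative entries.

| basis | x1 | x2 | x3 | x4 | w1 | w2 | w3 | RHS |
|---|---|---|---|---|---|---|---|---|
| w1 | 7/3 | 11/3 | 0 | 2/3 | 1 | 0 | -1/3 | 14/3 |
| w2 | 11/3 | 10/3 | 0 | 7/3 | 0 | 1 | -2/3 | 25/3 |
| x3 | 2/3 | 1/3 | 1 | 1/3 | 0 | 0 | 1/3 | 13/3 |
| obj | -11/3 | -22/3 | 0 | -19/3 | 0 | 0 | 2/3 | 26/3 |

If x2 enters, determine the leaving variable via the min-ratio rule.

Column x2 entries and ratios — w1: (14/3)/(11/3) = 14/11; w2: (25/3)/(10/3) = 5/2; x3: (13/3)/(1/3) = 13.
Smallest ratio is 14/11 in the row of w1, so w1 leaves.

w1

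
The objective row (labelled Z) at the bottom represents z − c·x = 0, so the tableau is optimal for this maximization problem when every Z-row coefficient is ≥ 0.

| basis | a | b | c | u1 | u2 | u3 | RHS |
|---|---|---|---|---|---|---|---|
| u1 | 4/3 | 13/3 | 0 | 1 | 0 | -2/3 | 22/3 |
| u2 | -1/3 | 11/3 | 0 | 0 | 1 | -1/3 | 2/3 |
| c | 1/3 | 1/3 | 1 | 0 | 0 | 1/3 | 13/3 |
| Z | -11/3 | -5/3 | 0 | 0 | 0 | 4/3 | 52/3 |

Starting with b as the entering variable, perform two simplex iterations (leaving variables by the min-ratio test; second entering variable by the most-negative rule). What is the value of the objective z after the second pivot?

Ratio test on column b — row 1: (22/3)/(13/3) = 22/13; row 2: (2/3)/(11/3) = 2/11; row 3: (13/3)/(1/3) = 13. Minimum is 2/11 at row 2 (u2 leaves); pivot element 11/3.
Pivot on row 2; the Z-row RHS becomes 52/3 − (-5/3)·(2/11) = 194/11.
Next entering variable (most negative Z-row entry -42/11): a.
Ratio test on column a — row 1: (72/11)/(19/11) = 72/19; row 2: entry -1/11 ≤ 0; row 3: (47/11)/(4/11) = 47/4. Minimum is 72/19 at row 1 (u1 leaves); pivot element 19/11.
After the second pivot the Z-row RHS is 194/11 − (-42/11)·(72/19) = 610/19.

610/19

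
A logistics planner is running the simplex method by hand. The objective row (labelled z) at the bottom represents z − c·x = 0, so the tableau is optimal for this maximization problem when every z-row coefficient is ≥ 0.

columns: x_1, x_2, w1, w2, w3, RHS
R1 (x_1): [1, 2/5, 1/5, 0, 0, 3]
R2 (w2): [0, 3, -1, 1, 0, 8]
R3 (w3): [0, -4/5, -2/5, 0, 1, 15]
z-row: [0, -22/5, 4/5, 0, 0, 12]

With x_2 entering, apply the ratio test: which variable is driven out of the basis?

w2

Column x_2 entries and ratios — x_1: 3/(2/5) = 15/2; w2: 8/3 = 8/3; w3: -4/5 ≤ 0, skip.
Smallest ratio is 8/3 in the row of w2, so w2 leaves.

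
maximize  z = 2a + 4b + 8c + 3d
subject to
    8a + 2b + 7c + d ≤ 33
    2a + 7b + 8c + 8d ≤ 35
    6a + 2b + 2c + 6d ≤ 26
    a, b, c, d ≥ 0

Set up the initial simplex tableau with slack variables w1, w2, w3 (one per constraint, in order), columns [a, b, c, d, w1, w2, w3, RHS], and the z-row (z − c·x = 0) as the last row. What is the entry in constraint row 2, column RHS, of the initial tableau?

35

The RHS of constraint 2 is b_2 = 35.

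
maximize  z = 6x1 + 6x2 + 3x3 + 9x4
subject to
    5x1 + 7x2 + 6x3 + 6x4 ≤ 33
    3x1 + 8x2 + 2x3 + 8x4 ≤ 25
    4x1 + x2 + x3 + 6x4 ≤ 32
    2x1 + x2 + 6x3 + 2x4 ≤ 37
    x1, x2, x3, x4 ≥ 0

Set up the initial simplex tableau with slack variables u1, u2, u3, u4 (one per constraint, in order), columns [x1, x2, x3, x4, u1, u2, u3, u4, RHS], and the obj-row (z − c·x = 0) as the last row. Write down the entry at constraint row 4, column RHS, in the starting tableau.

37

The RHS of constraint 4 is b_4 = 37.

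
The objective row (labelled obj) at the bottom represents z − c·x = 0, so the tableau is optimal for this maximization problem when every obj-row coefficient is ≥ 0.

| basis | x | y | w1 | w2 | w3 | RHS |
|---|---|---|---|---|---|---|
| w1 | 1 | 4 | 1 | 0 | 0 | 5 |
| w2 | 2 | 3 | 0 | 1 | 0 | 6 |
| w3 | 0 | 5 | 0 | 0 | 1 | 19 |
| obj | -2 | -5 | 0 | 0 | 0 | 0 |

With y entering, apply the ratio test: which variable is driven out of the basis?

w1

Column y entries and ratios — w1: 5/4 = 5/4; w2: 6/3 = 2; w3: 19/5 = 19/5.
Smallest ratio is 5/4 in the row of w1, so w1 leaves.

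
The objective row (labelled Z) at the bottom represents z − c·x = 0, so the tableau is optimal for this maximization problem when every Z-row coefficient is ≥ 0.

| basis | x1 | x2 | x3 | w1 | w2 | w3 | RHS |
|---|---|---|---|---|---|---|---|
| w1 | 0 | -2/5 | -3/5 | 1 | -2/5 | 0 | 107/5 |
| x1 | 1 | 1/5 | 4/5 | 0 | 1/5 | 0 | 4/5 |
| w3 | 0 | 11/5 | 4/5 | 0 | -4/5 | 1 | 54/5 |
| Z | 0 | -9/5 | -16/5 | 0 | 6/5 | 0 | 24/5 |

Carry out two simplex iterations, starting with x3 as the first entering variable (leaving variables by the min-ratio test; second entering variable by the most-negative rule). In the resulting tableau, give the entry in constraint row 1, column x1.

2

Ratio test on column x3 — row 1: entry -3/5 ≤ 0; row 2: (4/5)/(4/5) = 1; row 3: (54/5)/(4/5) = 27/2. Minimum is 1 at row 2 (x1 leaves); pivot element 4/5.
Divide row 2 by 4/5; eliminate column x3 from the other rows.
Second iteration: most negative Z-row entry is -1 in column x2, so x2 enters.
Ratio test on column x2 — row 1: entry -1/4 ≤ 0; row 2: 1/(1/4) = 4; row 3: 10/2 = 5. Minimum is 4 at row 2 (x3 leaves); pivot element 1/4.
Divide row 2 by 1/4; eliminate column x2 from the other rows.
After both pivots, the entry at constraint row 1, column x1 is 2.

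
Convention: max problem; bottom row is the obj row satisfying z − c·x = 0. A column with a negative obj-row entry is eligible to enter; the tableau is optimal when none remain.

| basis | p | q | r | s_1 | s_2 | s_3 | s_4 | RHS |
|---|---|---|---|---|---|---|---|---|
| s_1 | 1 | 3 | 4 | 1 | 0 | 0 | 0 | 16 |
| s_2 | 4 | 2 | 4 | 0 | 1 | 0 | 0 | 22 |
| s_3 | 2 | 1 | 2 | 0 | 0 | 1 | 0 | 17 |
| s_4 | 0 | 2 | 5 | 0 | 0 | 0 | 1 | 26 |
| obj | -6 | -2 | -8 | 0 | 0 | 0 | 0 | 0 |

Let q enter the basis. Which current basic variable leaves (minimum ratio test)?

s_1

Column q entries and ratios — s_1: 16/3 = 16/3; s_2: 22/2 = 11; s_3: 17/1 = 17; s_4: 26/2 = 13.
Smallest ratio is 16/3 in the row of s_1, so s_1 leaves.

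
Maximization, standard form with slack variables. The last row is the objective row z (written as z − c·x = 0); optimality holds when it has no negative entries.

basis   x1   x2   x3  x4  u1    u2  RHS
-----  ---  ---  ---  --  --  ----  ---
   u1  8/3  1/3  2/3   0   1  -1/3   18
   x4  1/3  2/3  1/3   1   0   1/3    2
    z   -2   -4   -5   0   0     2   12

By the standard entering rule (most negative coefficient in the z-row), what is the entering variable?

x3

Negative z-row entries: x1: -2, x2: -4, x3: -5.
The most negative is -5 in column x3, so x3 enters.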